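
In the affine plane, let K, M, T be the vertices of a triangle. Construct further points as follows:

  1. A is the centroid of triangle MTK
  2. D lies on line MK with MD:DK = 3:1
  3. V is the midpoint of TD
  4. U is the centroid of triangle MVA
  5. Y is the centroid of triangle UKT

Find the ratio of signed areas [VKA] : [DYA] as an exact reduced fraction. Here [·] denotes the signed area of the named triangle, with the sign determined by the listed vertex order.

Work in coordinates with K = (0, 0), M = (1, 0), T = (0, 1).
1. A is the centroid of triangle MTK ⇒ A = (1/3, 1/3)
2. D lies on line MK with MD:DK = 3:1 ⇒ D = (1/4, 0)
3. V is the midpoint of TD ⇒ V = (1/8, 1/2)
4. U is the centroid of triangle MVA ⇒ U = (35/72, 5/18)
5. Y is the centroid of triangle UKT ⇒ Y = (35/216, 23/54)
2·[VKA] = 1/8, 2·[DYA] = -7/108
[VKA]:[DYA] = 1/8:-7/108 = -27/14

[VKA]:[DYA] = -27/14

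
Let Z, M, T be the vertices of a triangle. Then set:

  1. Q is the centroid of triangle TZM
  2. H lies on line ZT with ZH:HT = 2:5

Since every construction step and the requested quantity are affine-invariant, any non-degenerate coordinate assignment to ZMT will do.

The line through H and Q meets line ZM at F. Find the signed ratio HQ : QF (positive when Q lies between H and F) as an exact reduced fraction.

Assign Z = (0, 0), M = (1, 0), T = (0, 1) — the answer is frame-independent, so this choice is without loss of generality.
1. Q is the centroid of triangle TZM ⇒ Q = (1/3, 1/3)
2. H lies on line ZT with ZH:HT = 2:5 ⇒ H = (0, 2/7)
line HQ meets ZM at F = (-2, 0)
Q = H + t·(F−H) with t = -1/6, so HQ:QF = -1/6:7/6

HQ:QF = -1/7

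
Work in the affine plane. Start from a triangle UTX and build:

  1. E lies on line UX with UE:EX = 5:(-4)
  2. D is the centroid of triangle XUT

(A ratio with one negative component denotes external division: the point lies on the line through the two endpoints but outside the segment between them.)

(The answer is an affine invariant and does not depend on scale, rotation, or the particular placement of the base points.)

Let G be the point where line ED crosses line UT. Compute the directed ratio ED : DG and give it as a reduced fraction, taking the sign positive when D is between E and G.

Assign U = (0, 0), T = (1, 0), X = (0, 1) — the answer is frame-independent, so this choice is without loss of generality.
1. E lies on line UX with UE:EX = 5:(-4) ⇒ E = (0, 5)
2. D is the centroid of triangle XUT ⇒ D = (1/3, 1/3)
line ED meets UT at G = (5/14, 0)
D = E + t·(G−E) with t = 14/15, so ED:DG = 14/15:1/15

ED:DG = 14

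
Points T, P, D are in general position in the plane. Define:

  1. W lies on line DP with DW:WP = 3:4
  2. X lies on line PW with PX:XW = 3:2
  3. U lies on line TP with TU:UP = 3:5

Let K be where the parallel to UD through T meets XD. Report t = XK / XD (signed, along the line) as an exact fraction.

t = 44/23

Set T = (0, 0), P = (1, 0), D = (0, 1); any affine frame gives the same invariant.
1. W lies on line DP with DW:WP = 3:4 ⇒ W = (3/7, 4/7)
2. X lies on line PW with PX:XW = 3:2 ⇒ X = (23/35, 12/35)
3. U lies on line TP with TU:UP = 3:5 ⇒ U = (3/8, 0)
through T parallel to UD: direction (-3/8, 1); meets XD at K = (-3/5, 8/5)
K = X + t·(D−X) with t = 44/23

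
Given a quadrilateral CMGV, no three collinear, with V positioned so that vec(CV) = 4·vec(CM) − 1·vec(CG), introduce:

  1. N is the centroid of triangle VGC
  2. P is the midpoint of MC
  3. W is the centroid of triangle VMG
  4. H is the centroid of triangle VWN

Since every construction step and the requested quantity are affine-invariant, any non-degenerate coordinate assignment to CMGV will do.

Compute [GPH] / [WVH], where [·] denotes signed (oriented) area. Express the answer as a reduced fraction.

[GPH]:[WVH] = -15

Set C = (0, 0), M = (1, 0), G = (0, 1), V = (4, -1); any affine frame gives the same invariant.
1. N is the centroid of triangle VGC ⇒ N = (4/3, 0)
2. P is the midpoint of MC ⇒ P = (1/2, 0)
3. W is the centroid of triangle VMG ⇒ W = (5/3, 0)
4. H is the centroid of triangle VWN ⇒ H = (7/3, -1/3)
2·[GPH] = 5/3, 2·[WVH] = -1/9
[GPH]:[WVH] = 5/3:-1/9 = -15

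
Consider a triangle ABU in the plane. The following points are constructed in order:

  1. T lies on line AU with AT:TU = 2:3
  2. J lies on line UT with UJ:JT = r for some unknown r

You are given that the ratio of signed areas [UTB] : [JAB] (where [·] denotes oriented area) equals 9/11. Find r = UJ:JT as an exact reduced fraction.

r = 4/5

Work in coordinates with A = (0, 0), B = (1, 0), U = (0, 1).
1. T lies on line AU with AT:TU = 2:3 ⇒ T = (0, 2/5)
2. With UJ:JT = r, write λ = r/(r+1) so J = U + λ·(T−U); J is affine-linear in λ
Every point depending on J is an affine combination of J and λ-independent points, so each such coordinate is linear in λ; the λ² term in each signed area is a multiple of (T−U)×(T−U) = 0, so 2·[UTB] and 2·[JAB] are each linear in λ. Evaluating at λ=0 and λ=1:
  2·[UTB] = 3/5,   2·[JAB] = -3/5·λ + 1
So [UTB]:[JAB] = (3/5) / (-3/5·λ + 1). Setting this equal to 9/11:
  3/5 = 9/11·(-3/5·λ + 1)  ⇒  λ = 4/9
Then r = λ/(1−λ) = (4/9)/(5/9) = 4/5. Check: with r = 4/5, J = (0, 11/15) and [UTB]:[JAB] = 9/11 as required.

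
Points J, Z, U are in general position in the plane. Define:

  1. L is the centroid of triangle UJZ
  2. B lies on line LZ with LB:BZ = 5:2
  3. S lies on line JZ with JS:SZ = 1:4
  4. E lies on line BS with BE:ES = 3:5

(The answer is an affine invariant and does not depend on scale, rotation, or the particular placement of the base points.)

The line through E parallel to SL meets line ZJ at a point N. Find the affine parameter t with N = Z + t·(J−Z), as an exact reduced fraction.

t = 31/70

Set J = (0, 0), Z = (1, 0), U = (0, 1); any affine frame gives the same invariant.
1. L is the centroid of triangle UJZ ⇒ L = (1/3, 1/3)
2. B lies on line LZ with LB:BZ = 5:2 ⇒ B = (17/21, 2/21)
3. S lies on line JZ with JS:SZ = 1:4 ⇒ S = (1/5, 0)
4. E lies on line BS with BE:ES = 3:5 ⇒ E = (61/105, 5/84)
through E parallel to SL: direction (2/15, 1/3); meets ZJ at N = (39/70, 0)
N = Z + t·(J−Z) with t = 31/70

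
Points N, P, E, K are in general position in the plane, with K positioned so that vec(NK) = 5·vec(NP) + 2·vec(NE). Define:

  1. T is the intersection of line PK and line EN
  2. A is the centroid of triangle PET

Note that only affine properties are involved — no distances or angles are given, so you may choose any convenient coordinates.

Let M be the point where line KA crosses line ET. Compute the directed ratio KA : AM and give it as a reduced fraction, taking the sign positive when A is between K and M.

KA:AM = 14

Work in coordinates with N = (0, 0), P = (1, 0), E = (0, 1), K = (5, 2).
1. T is the intersection of line PK and line EN ⇒ T = (0, -1/2)
2. A is the centroid of triangle PET ⇒ A = (1/3, 1/6)
line KA meets ET at M = (0, 1/28)
A = K + t·(M−K) with t = 14/15, so KA:AM = 14/15:1/15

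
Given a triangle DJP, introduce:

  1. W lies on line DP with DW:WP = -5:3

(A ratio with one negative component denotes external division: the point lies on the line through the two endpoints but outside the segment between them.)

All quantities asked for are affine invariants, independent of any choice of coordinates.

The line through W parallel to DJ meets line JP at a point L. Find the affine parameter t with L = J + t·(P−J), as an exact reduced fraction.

Assign D = (0, 0), J = (1, 0), P = (0, 1) — the answer is frame-independent, so this choice is without loss of generality.
1. W lies on line DP with DW:WP = -5:3 ⇒ W = (0, 5/2)
through W parallel to DJ: direction (1, 0); meets JP at L = (-3/2, 5/2)
L = J + t·(P−J) with t = 5/2

t = 5/2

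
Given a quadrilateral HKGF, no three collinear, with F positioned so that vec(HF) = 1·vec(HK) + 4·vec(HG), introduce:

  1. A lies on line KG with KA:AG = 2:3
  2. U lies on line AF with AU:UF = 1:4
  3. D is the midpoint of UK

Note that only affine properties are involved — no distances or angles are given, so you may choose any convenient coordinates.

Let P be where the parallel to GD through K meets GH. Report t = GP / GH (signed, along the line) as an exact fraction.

Work in coordinates with H = (0, 0), K = (1, 0), G = (0, 1), F = (1, 4).
1. A lies on line KG with KA:AG = 2:3 ⇒ A = (3/5, 2/5)
2. U lies on line AF with AU:UF = 1:4 ⇒ U = (17/25, 28/25)
3. D is the midpoint of UK ⇒ D = (21/25, 14/25)
through K parallel to GD: direction (21/25, -11/25); meets GH at P = (0, 11/21)
P = G + t·(H−G) with t = 10/21

t = 10/21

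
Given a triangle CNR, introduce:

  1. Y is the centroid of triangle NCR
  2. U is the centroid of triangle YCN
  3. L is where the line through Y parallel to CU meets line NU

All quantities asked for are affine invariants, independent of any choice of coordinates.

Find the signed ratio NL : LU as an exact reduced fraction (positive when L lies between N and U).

NL:LU = -2

Work in coordinates with C = (0, 0), N = (1, 0), R = (0, 1).
1. Y is the centroid of triangle NCR ⇒ Y = (1/3, 1/3)
2. U is the centroid of triangle YCN ⇒ U = (4/9, 1/9)
3. L is where the line through Y parallel to CU meets line NU ⇒ L = (-1/9, 2/9)
L = N + t·(U−N) with t = 2, so NL:LU = t:(1−t) = 2:-1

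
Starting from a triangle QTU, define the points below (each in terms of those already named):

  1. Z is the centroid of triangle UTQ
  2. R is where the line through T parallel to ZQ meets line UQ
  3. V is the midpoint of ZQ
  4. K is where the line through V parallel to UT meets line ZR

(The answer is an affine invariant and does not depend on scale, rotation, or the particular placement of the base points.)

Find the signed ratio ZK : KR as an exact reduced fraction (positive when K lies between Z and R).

ZK:KR = 1/4

Set Q = (0, 0), T = (1, 0), U = (0, 1); any affine frame gives the same invariant.
1. Z is the centroid of triangle UTQ ⇒ Z = (1/3, 1/3)
2. R is where the line through T parallel to ZQ meets line UQ ⇒ R = (0, -1)
3. V is the midpoint of ZQ ⇒ V = (1/6, 1/6)
4. K is where the line through V parallel to UT meets line ZR ⇒ K = (4/15, 1/15)
K = Z + t·(R−Z) with t = 1/5, so ZK:KR = t:(1−t) = 1/5:4/5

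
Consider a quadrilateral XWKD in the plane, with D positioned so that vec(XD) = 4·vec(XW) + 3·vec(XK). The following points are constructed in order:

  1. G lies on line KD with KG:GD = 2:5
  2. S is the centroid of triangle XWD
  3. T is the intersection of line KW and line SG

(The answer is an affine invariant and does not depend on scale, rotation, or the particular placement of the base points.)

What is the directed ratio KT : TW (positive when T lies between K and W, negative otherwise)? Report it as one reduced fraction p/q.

Set X = (0, 0), W = (1, 0), K = (0, 1), D = (4, 3); any affine frame gives the same invariant.
1. G lies on line KD with KG:GD = 2:5 ⇒ G = (8/7, 11/7)
2. S is the centroid of triangle XWD ⇒ S = (5/3, 1)
3. T is the intersection of line KW and line SG ⇒ T = (20, -19)
T = K + t·(W−K) with t = 20, so KT:TW = t:(1−t) = 20:-19

KT:TW = -20/19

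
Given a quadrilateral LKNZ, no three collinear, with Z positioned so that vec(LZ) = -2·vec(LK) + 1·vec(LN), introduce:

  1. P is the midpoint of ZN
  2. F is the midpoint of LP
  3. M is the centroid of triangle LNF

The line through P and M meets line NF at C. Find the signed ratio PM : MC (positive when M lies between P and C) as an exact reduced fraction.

Choose coordinates L = (0, 0), K = (1, 0), N = (0, 1), Z = (-2, 1).
1. P is the midpoint of ZN ⇒ P = (-1, 1)
2. F is the midpoint of LP ⇒ F = (-1/2, 1/2)
3. M is the centroid of triangle LNF ⇒ M = (-1/6, 1/2)
line PM meets NF at C = (-3/8, 5/8)
M = P + t·(C−P) with t = 4/3, so PM:MC = 4/3:-1/3

PM:MC = -4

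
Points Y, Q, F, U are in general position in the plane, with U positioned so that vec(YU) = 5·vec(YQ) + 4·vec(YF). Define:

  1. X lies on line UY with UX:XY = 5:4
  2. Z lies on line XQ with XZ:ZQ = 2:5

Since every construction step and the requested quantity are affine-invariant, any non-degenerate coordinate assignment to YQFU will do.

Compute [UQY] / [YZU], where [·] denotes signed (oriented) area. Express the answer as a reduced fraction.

[UQY]:[YZU] = -7/2

Assign Y = (0, 0), Q = (1, 0), F = (0, 1), U = (5, 4) — the answer is frame-independent, so this choice is without loss of generality.
1. X lies on line UY with UX:XY = 5:4 ⇒ X = (20/9, 16/9)
2. Z lies on line XQ with XZ:ZQ = 2:5 ⇒ Z = (118/63, 80/63)
2·[UQY] = -4, 2·[YZU] = 8/7
[UQY]:[YZU] = -4:8/7 = -7/2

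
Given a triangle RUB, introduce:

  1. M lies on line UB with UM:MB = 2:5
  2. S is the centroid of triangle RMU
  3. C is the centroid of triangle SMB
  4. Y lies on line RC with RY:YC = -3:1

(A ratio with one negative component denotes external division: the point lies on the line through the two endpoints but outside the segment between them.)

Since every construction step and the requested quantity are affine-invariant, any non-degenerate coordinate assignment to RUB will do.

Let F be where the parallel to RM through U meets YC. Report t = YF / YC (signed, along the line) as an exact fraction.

t = 75/13

Choose coordinates R = (0, 0), U = (1, 0), B = (0, 1).
1. M lies on line UB with UM:MB = 2:5 ⇒ M = (5/7, 2/7)
2. S is the centroid of triangle RMU ⇒ S = (4/7, 2/21)
3. C is the centroid of triangle SMB ⇒ C = (3/7, 29/63)
4. Y lies on line RC with RY:YC = -3:1 ⇒ Y = (9/14, 29/42)
through U parallel to RM: direction (5/7, 2/7); meets YC at F = (-54/91, -58/91)
F = Y + t·(C−Y) with t = 75/13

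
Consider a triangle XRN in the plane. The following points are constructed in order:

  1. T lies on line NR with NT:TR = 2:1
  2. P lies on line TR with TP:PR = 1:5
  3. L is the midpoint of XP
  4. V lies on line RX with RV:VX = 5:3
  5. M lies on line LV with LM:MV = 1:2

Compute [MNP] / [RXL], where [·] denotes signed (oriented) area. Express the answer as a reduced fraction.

[MNP]:[RXL] = 169/60

Choose coordinates X = (0, 0), R = (1, 0), N = (0, 1).
1. T lies on line NR with NT:TR = 2:1 ⇒ T = (2/3, 1/3)
2. P lies on line TR with TP:PR = 1:5 ⇒ P = (13/18, 5/18)
3. L is the midpoint of XP ⇒ L = (13/36, 5/36)
4. V lies on line RX with RV:VX = 5:3 ⇒ V = (3/8, 0)
5. M lies on line LV with LM:MV = 1:2 ⇒ M = (79/216, 5/54)
2·[MNP] = -169/432, 2·[RXL] = -5/36
[MNP]:[RXL] = -169/432:-5/36 = 169/60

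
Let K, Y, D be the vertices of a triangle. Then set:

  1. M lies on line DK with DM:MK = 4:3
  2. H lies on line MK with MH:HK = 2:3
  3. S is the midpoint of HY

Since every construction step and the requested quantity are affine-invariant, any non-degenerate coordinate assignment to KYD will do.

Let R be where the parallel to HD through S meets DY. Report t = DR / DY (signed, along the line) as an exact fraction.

t = 1/2

Choose coordinates K = (0, 0), Y = (1, 0), D = (0, 1).
1. M lies on line DK with DM:MK = 4:3 ⇒ M = (0, 3/7)
2. H lies on line MK with MH:HK = 2:3 ⇒ H = (0, 9/35)
3. S is the midpoint of HY ⇒ S = (1/2, 9/70)
through S parallel to HD: direction (0, 26/35); meets DY at R = (1/2, 1/2)
R = D + t·(Y−D) with t = 1/2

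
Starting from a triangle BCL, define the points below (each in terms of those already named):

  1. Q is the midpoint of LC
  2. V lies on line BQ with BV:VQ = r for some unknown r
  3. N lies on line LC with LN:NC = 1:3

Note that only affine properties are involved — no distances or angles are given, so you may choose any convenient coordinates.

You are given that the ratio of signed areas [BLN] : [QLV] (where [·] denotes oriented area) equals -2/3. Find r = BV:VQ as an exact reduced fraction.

r = 1/3

Work in coordinates with B = (0, 0), C = (1, 0), L = (0, 1).
1. Q is the midpoint of LC ⇒ Q = (1/2, 1/2)
2. With BV:VQ = r, write λ = r/(r+1) so V = B + λ·(Q−B); V is affine-linear in λ
3. N lies on line LC with LN:NC = 1:3 ⇒ N = (1/4, 3/4)
Every point depending on V is an affine combination of V and λ-independent points, so each such coordinate is linear in λ; the λ² term in each signed area is a multiple of (Q−B)×(Q−B) = 0, so 2·[BLN] and 2·[QLV] are each linear in λ. Evaluating at λ=0 and λ=1:
  2·[BLN] = -1/4,   2·[QLV] = -1/2·λ + 1/2
So [BLN]:[QLV] = (-1/4) / (-1/2·λ + 1/2). Setting this equal to -2/3:
  -1/4 = -2/3·(-1/2·λ + 1/2)  ⇒  λ = 1/4
Then r = λ/(1−λ) = (1/4)/(3/4) = 1/3. Check: with r = 1/3, V = (1/8, 1/8) and [BLN]:[QLV] = -2/3 as required.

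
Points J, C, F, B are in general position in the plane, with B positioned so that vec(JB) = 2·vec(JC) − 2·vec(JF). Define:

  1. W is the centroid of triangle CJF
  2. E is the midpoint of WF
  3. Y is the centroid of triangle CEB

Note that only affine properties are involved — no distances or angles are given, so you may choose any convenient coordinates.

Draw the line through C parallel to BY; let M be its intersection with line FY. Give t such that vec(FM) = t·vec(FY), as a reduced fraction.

Assign J = (0, 0), C = (1, 0), F = (0, 1), B = (2, -2) — the answer is frame-independent, so this choice is without loss of generality.
1. W is the centroid of triangle CJF ⇒ W = (1/3, 1/3)
2. E is the midpoint of WF ⇒ E = (1/6, 2/3)
3. Y is the centroid of triangle CEB ⇒ Y = (19/18, -4/9)
through C parallel to BY: direction (-17/18, 14/9); meets FY at M = (209/90, -98/45)
M = F + t·(Y−F) with t = 11/5

t = 11/5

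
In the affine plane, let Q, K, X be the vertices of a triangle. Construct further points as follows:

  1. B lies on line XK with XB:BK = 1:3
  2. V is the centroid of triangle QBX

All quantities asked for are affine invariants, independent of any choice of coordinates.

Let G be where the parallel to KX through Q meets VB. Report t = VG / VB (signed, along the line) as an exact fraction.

t = -2

Assign Q = (0, 0), K = (1, 0), X = (0, 1) — the answer is frame-independent, so this choice is without loss of generality.
1. B lies on line XK with XB:BK = 1:3 ⇒ B = (1/4, 3/4)
2. V is the centroid of triangle QBX ⇒ V = (1/12, 7/12)
through Q parallel to KX: direction (-1, 1); meets VB at G = (-1/4, 1/4)
G = V + t·(B−V) with t = -2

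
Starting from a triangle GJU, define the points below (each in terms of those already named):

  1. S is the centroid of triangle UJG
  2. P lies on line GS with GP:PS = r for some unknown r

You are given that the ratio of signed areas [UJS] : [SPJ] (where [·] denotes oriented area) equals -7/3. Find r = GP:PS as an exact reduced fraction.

r = 4/3

Choose coordinates G = (0, 0), J = (1, 0), U = (0, 1).
1. S is the centroid of triangle UJG ⇒ S = (1/3, 1/3)
2. With GP:PS = r, write λ = r/(r+1) so P = G + λ·(S−G); P is affine-linear in λ
Every point depending on P is an affine combination of P and λ-independent points, so each such coordinate is linear in λ; the λ² term in each signed area is a multiple of (S−G)×(S−G) = 0, so 2·[UJS] and 2·[SPJ] are each linear in λ. Evaluating at λ=0 and λ=1:
  2·[UJS] = -1/3,   2·[SPJ] = -1/3·λ + 1/3
So [UJS]:[SPJ] = (-1/3) / (-1/3·λ + 1/3). Setting this equal to -7/3:
  -1/3 = -7/3·(-1/3·λ + 1/3)  ⇒  λ = 4/7
Then r = λ/(1−λ) = (4/7)/(3/7) = 4/3. Check: with r = 4/3, P = (4/21, 4/21) and [UJS]:[SPJ] = -7/3 as required.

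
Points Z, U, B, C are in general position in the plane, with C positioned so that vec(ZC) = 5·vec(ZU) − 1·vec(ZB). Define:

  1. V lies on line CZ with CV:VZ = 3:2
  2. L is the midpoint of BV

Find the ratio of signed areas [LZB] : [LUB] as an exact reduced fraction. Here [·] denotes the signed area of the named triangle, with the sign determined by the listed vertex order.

Set Z = (0, 0), U = (1, 0), B = (0, 1), C = (5, -1); any affine frame gives the same invariant.
1. V lies on line CZ with CV:VZ = 3:2 ⇒ V = (2, -2/5)
2. L is the midpoint of BV ⇒ L = (1, 3/10)
2·[LZB] = -1, 2·[LUB] = -3/10
[LZB]:[LUB] = -1:-3/10 = 10/3

[LZB]:[LUB] = 10/3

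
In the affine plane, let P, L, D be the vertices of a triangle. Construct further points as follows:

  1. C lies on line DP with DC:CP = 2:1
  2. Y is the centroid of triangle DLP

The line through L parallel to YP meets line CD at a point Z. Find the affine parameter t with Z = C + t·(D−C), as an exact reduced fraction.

t = -2

Set P = (0, 0), L = (1, 0), D = (0, 1); any affine frame gives the same invariant.
1. C lies on line DP with DC:CP = 2:1 ⇒ C = (0, 1/3)
2. Y is the centroid of triangle DLP ⇒ Y = (1/3, 1/3)
through L parallel to YP: direction (-1/3, -1/3); meets CD at Z = (0, -1)
Z = C + t·(D−C) with t = -2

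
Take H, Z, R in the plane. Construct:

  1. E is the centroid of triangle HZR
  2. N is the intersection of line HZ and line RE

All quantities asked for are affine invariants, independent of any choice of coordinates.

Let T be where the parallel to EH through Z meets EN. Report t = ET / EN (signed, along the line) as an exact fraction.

Work in coordinates with H = (0, 0), Z = (1, 0), R = (0, 1).
1. E is the centroid of triangle HZR ⇒ E = (1/3, 1/3)
2. N is the intersection of line HZ and line RE ⇒ N = (1/2, 0)
through Z parallel to EH: direction (-1/3, -1/3); meets EN at T = (2/3, -1/3)
T = E + t·(N−E) with t = 2

t = 2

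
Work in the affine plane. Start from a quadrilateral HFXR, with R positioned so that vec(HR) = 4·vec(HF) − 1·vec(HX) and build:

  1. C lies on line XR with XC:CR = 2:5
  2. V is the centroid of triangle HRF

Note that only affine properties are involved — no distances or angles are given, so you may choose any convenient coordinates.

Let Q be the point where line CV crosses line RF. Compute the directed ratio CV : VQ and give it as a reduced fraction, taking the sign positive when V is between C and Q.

CV:VQ = -37/7

Set H = (0, 0), F = (1, 0), X = (0, 1), R = (4, -1); any affine frame gives the same invariant.
1. C lies on line XR with XC:CR = 2:5 ⇒ C = (8/7, 3/7)
2. V is the centroid of triangle HRF ⇒ V = (5/3, -1/3)
line CV meets RF at Q = (58/37, -7/37)
V = C + t·(Q−C) with t = 37/30, so CV:VQ = 37/30:-7/30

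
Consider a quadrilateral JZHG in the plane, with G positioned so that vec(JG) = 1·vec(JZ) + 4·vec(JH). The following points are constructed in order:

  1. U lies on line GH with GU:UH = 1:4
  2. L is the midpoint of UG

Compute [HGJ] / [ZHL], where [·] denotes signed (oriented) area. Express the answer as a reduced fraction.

[HGJ]:[ZHL] = 5/18

Set J = (0, 0), Z = (1, 0), H = (0, 1), G = (1, 4); any affine frame gives the same invariant.
1. U lies on line GH with GU:UH = 1:4 ⇒ U = (4/5, 17/5)
2. L is the midpoint of UG ⇒ L = (9/10, 37/10)
2·[HGJ] = -1, 2·[ZHL] = -18/5
[HGJ]:[ZHL] = -1:-18/5 = 5/18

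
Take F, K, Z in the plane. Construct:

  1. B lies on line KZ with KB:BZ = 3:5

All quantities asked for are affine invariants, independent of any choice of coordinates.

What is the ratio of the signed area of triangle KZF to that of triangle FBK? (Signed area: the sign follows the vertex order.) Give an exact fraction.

Work in coordinates with F = (0, 0), K = (1, 0), Z = (0, 1).
1. B lies on line KZ with KB:BZ = 3:5 ⇒ B = (5/8, 3/8)
2·[KZF] = 1, 2·[FBK] = -3/8
[KZF]:[FBK] = 1:-3/8 = -8/3

[KZF]:[FBK] = -8/3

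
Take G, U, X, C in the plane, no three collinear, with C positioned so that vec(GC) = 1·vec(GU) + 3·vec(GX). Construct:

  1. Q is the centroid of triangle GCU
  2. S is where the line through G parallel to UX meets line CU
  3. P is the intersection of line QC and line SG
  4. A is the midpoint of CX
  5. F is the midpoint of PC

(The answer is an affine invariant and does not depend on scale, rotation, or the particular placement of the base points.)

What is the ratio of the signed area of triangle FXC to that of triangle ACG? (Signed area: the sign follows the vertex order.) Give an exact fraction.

[FXC]:[ACG] = 16/7

Assign G = (0, 0), U = (1, 0), X = (0, 1), C = (1, 3) — the answer is frame-independent, so this choice is without loss of generality.
1. Q is the centroid of triangle GCU ⇒ Q = (2/3, 1)
2. S is where the line through G parallel to UX meets line CU ⇒ S = (1, -1)
3. P is the intersection of line QC and line SG ⇒ P = (3/7, -3/7)
4. A is the midpoint of CX ⇒ A = (1/2, 2)
5. F is the midpoint of PC ⇒ F = (5/7, 9/7)
2·[FXC] = -8/7, 2·[ACG] = -1/2
[FXC]:[ACG] = -8/7:-1/2 = 16/7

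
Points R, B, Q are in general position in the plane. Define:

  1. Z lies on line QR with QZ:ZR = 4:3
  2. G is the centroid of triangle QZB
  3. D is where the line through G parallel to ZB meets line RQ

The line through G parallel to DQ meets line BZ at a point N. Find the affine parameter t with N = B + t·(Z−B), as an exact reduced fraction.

t = 2/3

Choose coordinates R = (0, 0), B = (1, 0), Q = (0, 1).
1. Z lies on line QR with QZ:ZR = 4:3 ⇒ Z = (0, 3/7)
2. G is the centroid of triangle QZB ⇒ G = (1/3, 10/21)
3. D is where the line through G parallel to ZB meets line RQ ⇒ D = (0, 13/21)
through G parallel to DQ: direction (0, 8/21); meets BZ at N = (1/3, 2/7)
N = B + t·(Z−B) with t = 2/3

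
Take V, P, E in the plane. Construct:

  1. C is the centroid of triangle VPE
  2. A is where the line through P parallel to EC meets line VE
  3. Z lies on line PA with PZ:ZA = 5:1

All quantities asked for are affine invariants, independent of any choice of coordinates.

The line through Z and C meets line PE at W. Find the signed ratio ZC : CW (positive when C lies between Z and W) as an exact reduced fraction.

Set V = (0, 0), P = (1, 0), E = (0, 1); any affine frame gives the same invariant.
1. C is the centroid of triangle VPE ⇒ C = (1/3, 1/3)
2. A is where the line through P parallel to EC meets line VE ⇒ A = (0, 2)
3. Z lies on line PA with PZ:ZA = 5:1 ⇒ Z = (1/6, 5/3)
line ZC meets PE at W = (2/7, 5/7)
C = Z + t·(W−Z) with t = 7/5, so ZC:CW = 7/5:-2/5

ZC:CW = -7/2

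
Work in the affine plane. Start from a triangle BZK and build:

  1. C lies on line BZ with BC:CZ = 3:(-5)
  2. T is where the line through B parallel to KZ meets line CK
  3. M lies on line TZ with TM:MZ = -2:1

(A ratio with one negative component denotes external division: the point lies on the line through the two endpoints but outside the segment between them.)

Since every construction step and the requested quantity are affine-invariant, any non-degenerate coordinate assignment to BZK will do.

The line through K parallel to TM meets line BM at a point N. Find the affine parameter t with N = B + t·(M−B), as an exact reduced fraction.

Work in coordinates with B = (0, 0), Z = (1, 0), K = (0, 1).
1. C lies on line BZ with BC:CZ = 3:(-5) ⇒ C = (-3/2, 0)
2. T is where the line through B parallel to KZ meets line CK ⇒ T = (-3/5, 3/5)
3. M lies on line TZ with TM:MZ = -2:1 ⇒ M = (13/5, -3/5)
through K parallel to TM: direction (16/5, -6/5); meets BM at N = (104/15, -8/5)
N = B + t·(M−B) with t = 8/3

t = 8/3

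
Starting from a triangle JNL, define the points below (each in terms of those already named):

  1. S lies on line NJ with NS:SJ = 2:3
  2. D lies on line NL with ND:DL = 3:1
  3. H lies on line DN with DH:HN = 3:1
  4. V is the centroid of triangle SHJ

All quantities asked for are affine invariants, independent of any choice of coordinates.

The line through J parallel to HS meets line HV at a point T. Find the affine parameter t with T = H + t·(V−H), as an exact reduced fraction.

t = 3

Work in coordinates with J = (0, 0), N = (1, 0), L = (0, 1).
1. S lies on line NJ with NS:SJ = 2:3 ⇒ S = (3/5, 0)
2. D lies on line NL with ND:DL = 3:1 ⇒ D = (1/4, 3/4)
3. H lies on line DN with DH:HN = 3:1 ⇒ H = (13/16, 3/16)
4. V is the centroid of triangle SHJ ⇒ V = (113/240, 1/16)
through J parallel to HS: direction (-17/80, -3/16); meets HV at T = (-17/80, -3/16)
T = H + t·(V−H) with t = 3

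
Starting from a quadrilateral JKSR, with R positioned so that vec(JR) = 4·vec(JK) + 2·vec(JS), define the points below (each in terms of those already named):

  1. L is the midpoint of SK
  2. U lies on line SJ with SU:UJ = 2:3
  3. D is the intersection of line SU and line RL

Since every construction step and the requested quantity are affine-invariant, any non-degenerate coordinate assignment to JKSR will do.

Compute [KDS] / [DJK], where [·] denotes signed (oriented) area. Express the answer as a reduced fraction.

[KDS]:[DJK] = -5/2

Assign J = (0, 0), K = (1, 0), S = (0, 1), R = (4, 2) — the answer is frame-independent, so this choice is without loss of generality.
1. L is the midpoint of SK ⇒ L = (1/2, 1/2)
2. U lies on line SJ with SU:UJ = 2:3 ⇒ U = (0, 3/5)
3. D is the intersection of line SU and line RL ⇒ D = (0, 2/7)
2·[KDS] = -5/7, 2·[DJK] = 2/7
[KDS]:[DJK] = -5/7:2/7 = -5/2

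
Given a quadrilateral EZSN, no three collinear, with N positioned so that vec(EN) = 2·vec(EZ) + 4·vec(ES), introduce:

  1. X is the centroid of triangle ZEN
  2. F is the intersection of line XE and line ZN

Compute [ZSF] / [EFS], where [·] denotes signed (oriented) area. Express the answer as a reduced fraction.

[ZSF]:[EFS] = -5/3

Set E = (0, 0), Z = (1, 0), S = (0, 1), N = (2, 4); any affine frame gives the same invariant.
1. X is the centroid of triangle ZEN ⇒ X = (1, 4/3)
2. F is the intersection of line XE and line ZN ⇒ F = (3/2, 2)
2·[ZSF] = -5/2, 2·[EFS] = 3/2
[ZSF]:[EFS] = -5/2:3/2 = -5/3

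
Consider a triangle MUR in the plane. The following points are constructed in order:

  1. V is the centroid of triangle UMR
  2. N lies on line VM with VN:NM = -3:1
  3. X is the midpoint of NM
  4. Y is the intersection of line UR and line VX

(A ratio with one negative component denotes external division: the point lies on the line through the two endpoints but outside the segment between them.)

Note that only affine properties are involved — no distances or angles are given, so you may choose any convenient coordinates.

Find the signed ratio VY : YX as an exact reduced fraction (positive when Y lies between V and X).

VY:YX = -2/7

Assign M = (0, 0), U = (1, 0), R = (0, 1) — the answer is frame-independent, so this choice is without loss of generality.
1. V is the centroid of triangle UMR ⇒ V = (1/3, 1/3)
2. N lies on line VM with VN:NM = -3:1 ⇒ N = (-1/6, -1/6)
3. X is the midpoint of NM ⇒ X = (-1/12, -1/12)
4. Y is the intersection of line UR and line VX ⇒ Y = (1/2, 1/2)
Y = V + t·(X−V) with t = -2/5, so VY:YX = t:(1−t) = -2/5:7/5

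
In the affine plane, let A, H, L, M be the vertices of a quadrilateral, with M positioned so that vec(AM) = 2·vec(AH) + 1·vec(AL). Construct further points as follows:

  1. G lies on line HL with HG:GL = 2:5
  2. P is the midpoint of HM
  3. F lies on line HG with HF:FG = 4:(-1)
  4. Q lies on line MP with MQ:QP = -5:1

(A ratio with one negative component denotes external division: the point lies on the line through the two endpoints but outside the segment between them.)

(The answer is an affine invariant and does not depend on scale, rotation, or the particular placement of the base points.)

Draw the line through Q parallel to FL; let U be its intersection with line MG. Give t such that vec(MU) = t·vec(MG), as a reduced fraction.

t = 5/8

Assign A = (0, 0), H = (1, 0), L = (0, 1), M = (2, 1) — the answer is frame-independent, so this choice is without loss of generality.
1. G lies on line HL with HG:GL = 2:5 ⇒ G = (5/7, 2/7)
2. P is the midpoint of HM ⇒ P = (3/2, 1/2)
3. F lies on line HG with HF:FG = 4:(-1) ⇒ F = (13/21, 8/21)
4. Q lies on line MP with MQ:QP = -5:1 ⇒ Q = (11/8, 3/8)
through Q parallel to FL: direction (-13/21, 13/21); meets MG at U = (67/56, 31/56)
U = M + t·(G−M) with t = 5/8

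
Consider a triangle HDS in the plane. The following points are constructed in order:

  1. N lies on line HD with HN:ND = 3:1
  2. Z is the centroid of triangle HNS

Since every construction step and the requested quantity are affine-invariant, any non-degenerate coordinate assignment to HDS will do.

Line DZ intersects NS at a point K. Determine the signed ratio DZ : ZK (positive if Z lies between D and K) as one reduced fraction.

Set H = (0, 0), D = (1, 0), S = (0, 1); any affine frame gives the same invariant.
1. N lies on line HD with HN:ND = 3:1 ⇒ N = (3/4, 0)
2. Z is the centroid of triangle HNS ⇒ Z = (1/4, 1/3)
line DZ meets NS at K = (5/8, 1/6)
Z = D + t·(K−D) with t = 2, so DZ:ZK = 2:-1

DZ:ZK = -2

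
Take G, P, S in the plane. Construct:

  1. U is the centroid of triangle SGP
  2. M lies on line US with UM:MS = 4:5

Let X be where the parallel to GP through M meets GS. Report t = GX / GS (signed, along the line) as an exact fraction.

Work in coordinates with G = (0, 0), P = (1, 0), S = (0, 1).
1. U is the centroid of triangle SGP ⇒ U = (1/3, 1/3)
2. M lies on line US with UM:MS = 4:5 ⇒ M = (5/27, 17/27)
through M parallel to GP: direction (1, 0); meets GS at X = (0, 17/27)
X = G + t·(S−G) with t = 17/27

t = 17/27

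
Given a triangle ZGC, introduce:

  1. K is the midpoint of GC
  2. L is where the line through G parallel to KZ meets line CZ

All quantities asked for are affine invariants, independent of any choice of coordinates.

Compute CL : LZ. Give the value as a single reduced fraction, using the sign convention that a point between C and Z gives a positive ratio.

Set Z = (0, 0), G = (1, 0), C = (0, 1); any affine frame gives the same invariant.
1. K is the midpoint of GC ⇒ K = (1/2, 1/2)
2. L is where the line through G parallel to KZ meets line CZ ⇒ L = (0, -1)
L = C + t·(Z−C) with t = 2, so CL:LZ = t:(1−t) = 2:-1

CL:LZ = -2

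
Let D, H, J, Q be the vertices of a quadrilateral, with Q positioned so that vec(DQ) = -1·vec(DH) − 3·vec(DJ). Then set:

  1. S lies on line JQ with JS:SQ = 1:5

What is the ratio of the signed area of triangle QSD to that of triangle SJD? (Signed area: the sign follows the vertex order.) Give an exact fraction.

Assign D = (0, 0), H = (1, 0), J = (0, 1), Q = (-1, -3) — the answer is frame-independent, so this choice is without loss of generality.
1. S lies on line JQ with JS:SQ = 1:5 ⇒ S = (-1/6, 1/3)
2·[QSD] = -5/6, 2·[SJD] = -1/6
[QSD]:[SJD] = -5/6:-1/6 = 5

[QSD]:[SJD] = 5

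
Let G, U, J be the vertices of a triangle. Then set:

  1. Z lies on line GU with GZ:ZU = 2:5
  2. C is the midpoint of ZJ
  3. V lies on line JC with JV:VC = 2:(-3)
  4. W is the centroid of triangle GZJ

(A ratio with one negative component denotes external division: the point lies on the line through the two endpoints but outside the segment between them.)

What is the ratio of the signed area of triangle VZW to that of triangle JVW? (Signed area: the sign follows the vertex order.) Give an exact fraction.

Assign G = (0, 0), U = (1, 0), J = (0, 1) — the answer is frame-independent, so this choice is without loss of generality.
1. Z lies on line GU with GZ:ZU = 2:5 ⇒ Z = (2/7, 0)
2. C is the midpoint of ZJ ⇒ C = (1/7, 1/2)
3. V lies on line JC with JV:VC = 2:(-3) ⇒ V = (-2/7, 2)
4. W is the centroid of triangle GZJ ⇒ W = (2/21, 1/3)
2·[VZW] = -4/21, 2·[JVW] = 2/21
[VZW]:[JVW] = -4/21:2/21 = -2

[VZW]:[JVW] = -2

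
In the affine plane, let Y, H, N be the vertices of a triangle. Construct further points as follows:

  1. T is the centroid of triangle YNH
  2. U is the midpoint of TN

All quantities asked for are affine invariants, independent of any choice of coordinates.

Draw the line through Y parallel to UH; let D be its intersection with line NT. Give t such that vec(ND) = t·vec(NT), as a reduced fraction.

Choose coordinates Y = (0, 0), H = (1, 0), N = (0, 1).
1. T is the centroid of triangle YNH ⇒ T = (1/3, 1/3)
2. U is the midpoint of TN ⇒ U = (1/6, 2/3)
through Y parallel to UH: direction (5/6, -2/3); meets NT at D = (5/6, -2/3)
D = N + t·(T−N) with t = 5/2

t = 5/2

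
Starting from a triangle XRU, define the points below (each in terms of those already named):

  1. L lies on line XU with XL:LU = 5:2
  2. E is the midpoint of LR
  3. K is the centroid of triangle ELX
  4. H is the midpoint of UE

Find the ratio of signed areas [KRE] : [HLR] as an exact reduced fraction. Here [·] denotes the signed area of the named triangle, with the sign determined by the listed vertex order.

Work in coordinates with X = (0, 0), R = (1, 0), U = (0, 1).
1. L lies on line XU with XL:LU = 5:2 ⇒ L = (0, 5/7)
2. E is the midpoint of LR ⇒ E = (1/2, 5/14)
3. K is the centroid of triangle ELX ⇒ K = (1/6, 5/14)
4. H is the midpoint of UE ⇒ H = (1/4, 19/28)
2·[KRE] = 5/42, 2·[HLR] = 1/7
[KRE]:[HLR] = 5/42:1/7 = 5/6

[KRE]:[HLR] = 5/6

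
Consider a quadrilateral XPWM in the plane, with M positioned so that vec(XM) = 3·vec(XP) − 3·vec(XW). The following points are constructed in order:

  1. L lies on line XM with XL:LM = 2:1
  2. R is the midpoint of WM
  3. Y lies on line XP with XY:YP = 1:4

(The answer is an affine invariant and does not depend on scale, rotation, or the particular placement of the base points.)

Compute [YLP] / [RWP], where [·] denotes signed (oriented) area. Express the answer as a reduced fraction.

Choose coordinates X = (0, 0), P = (1, 0), W = (0, 1), M = (3, -3).
1. L lies on line XM with XL:LM = 2:1 ⇒ L = (2, -2)
2. R is the midpoint of WM ⇒ R = (3/2, -1)
3. Y lies on line XP with XY:YP = 1:4 ⇒ Y = (1/5, 0)
2·[YLP] = 8/5, 2·[RWP] = -1/2
[YLP]:[RWP] = 8/5:-1/2 = -16/5

[YLP]:[RWP] = -16/5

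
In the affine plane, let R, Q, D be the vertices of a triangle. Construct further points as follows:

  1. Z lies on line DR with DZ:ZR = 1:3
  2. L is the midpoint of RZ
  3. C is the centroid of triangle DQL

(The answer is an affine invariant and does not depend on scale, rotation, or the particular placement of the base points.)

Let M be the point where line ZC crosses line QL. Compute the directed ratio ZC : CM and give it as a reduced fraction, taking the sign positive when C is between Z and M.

ZC:CM = 4/5

Set R = (0, 0), Q = (1, 0), D = (0, 1); any affine frame gives the same invariant.
1. Z lies on line DR with DZ:ZR = 1:3 ⇒ Z = (0, 3/4)
2. L is the midpoint of RZ ⇒ L = (0, 3/8)
3. C is the centroid of triangle DQL ⇒ C = (1/3, 11/24)
line ZC meets QL at M = (3/4, 3/32)
C = Z + t·(M−Z) with t = 4/9, so ZC:CM = 4/9:5/9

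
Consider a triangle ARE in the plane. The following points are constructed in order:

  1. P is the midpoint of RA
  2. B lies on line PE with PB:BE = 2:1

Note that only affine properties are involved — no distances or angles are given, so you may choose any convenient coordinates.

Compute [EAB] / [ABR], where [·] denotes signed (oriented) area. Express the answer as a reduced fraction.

[EAB]:[ABR] = -1/4

Assign A = (0, 0), R = (1, 0), E = (0, 1) — the answer is frame-independent, so this choice is without loss of generality.
1. P is the midpoint of RA ⇒ P = (1/2, 0)
2. B lies on line PE with PB:BE = 2:1 ⇒ B = (1/6, 2/3)
2·[EAB] = 1/6, 2·[ABR] = -2/3
[EAB]:[ABR] = 1/6:-2/3 = -1/4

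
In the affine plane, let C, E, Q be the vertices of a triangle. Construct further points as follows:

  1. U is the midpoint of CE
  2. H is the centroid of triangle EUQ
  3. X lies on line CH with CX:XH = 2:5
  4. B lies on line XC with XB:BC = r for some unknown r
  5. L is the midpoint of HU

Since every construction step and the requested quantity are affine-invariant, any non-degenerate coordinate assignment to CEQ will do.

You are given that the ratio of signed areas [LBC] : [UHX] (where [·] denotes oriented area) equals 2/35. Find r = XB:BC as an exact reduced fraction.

Choose coordinates C = (0, 0), E = (1, 0), Q = (0, 1).
1. U is the midpoint of CE ⇒ U = (1/2, 0)
2. H is the centroid of triangle EUQ ⇒ H = (1/2, 1/3)
3. X lies on line CH with CX:XH = 2:5 ⇒ X = (1/7, 2/21)
4. With XB:BC = r, write λ = r/(r+1) so B = X + λ·(C−X); B is affine-linear in λ
5. L is the midpoint of HU ⇒ L = (1/2, 1/6)
Every point depending on B is an affine combination of B and λ-independent points, so each such coordinate is linear in λ; the λ² term in each signed area is a multiple of (C−X)×(C−X) = 0, so 2·[LBC] and 2·[UHX] are each linear in λ. Evaluating at λ=0 and λ=1:
  2·[LBC] = -1/42·λ + 1/42,   2·[UHX] = 5/42
So [LBC]:[UHX] = (-1/42·λ + 1/42) / (5/42). Setting this equal to 2/35:
  -1/42·λ + 1/42 = 2/35·(5/42)  ⇒  λ = 5/7
Then r = λ/(1−λ) = (5/7)/(2/7) = 5/2. Check: with r = 5/2, B = (2/49, 4/147) and [LBC]:[UHX] = 2/35 as required.

r = 5/2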